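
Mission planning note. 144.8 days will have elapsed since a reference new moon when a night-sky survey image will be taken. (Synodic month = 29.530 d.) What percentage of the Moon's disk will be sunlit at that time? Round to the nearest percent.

144.8 d spans 4 complete synodic months (4 × 29.530 = 118.12 d) plus 26.68 d.
The Moon has covered 26.68/29.530 of its cycle, so θ ≈ 360° × 26.68/29.530 = 325.3°.
Illuminated fraction = (1 − cos 325.3°)/2 = (1 − 0.822)/2 ≈ 0.089, so 9%.

9%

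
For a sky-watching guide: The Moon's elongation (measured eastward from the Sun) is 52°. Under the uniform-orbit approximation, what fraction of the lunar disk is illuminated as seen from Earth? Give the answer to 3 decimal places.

0.192

Half-versine of 52°: (1 − 0.616)/2 = 0.192.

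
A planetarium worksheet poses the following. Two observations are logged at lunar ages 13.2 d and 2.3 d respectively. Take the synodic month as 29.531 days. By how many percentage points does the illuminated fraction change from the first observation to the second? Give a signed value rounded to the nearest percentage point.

-91 pp

θ₁ = 360° × 13.2/29.531 = 160.9°, f₁ = (1 − cos θ₁)/2 = 0.973.
θ₂ = 360° × 2.3/29.531 = 28.0°, f₂ = (1 − cos θ₂)/2 = 0.059.
Change = f₂ − f₁ = -0.914 → -91 percentage points.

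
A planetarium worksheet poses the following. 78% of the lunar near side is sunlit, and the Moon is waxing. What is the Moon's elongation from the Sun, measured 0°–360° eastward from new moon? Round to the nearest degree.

Invert f = (1 − cos θ)/2 to get cos θ = 1 − 2(0.78) = -0.560, hence θ₀ = arccos -0.560 = 124.1°.
The Moon is waxing (0°–180°), so θ = 124.1° directly.

124°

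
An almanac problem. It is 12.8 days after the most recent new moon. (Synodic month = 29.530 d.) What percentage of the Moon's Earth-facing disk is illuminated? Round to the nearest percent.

96%

Phase angle: θ = 360°·(12.8 d)/(29.530 d) = 156.0°.
cos 156.0° = (-0.914), so f = (1 − (-0.914))/2 = 0.957, so 96%.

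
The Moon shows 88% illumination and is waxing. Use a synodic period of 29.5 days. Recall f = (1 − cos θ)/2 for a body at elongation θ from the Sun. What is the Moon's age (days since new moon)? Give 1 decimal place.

From f = (1 − cos θ)/2: cos θ = 1 − 2×0.88 = -0.760; arccos → 139.5°.
Waxing ⇒ before full, so θ = 139.5°.
Age = 29.5 × 139.5°/360° ≈ 11.43 days.

11.4 days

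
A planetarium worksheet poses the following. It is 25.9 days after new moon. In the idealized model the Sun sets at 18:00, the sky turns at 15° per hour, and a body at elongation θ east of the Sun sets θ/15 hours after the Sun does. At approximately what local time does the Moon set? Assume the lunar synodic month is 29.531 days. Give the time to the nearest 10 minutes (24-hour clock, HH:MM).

15:00

Phase angle: θ = 360°·(25.9 d)/(29.531 d) = 315.7°.
The Moon trails the Sun by θ/15 = 315.7/15 ≈ 21.05 hours.
18:00 + 21.049 h ≈ 15:03 → 15:00 to the nearest ten minutes.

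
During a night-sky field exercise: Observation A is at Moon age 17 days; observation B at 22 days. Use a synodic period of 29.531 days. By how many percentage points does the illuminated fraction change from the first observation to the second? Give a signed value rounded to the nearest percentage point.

-43 pp

θ₁ = 360° × 17/29.531 = 207.2°, f₁ = (1 − cos θ₁)/2 = 0.945.
θ₂ = 360° × 22/29.531 = 268.2°, f₂ = (1 − cos θ₂)/2 = 0.516.
Change = f₂ − f₁ = -0.429 → -43 percentage points.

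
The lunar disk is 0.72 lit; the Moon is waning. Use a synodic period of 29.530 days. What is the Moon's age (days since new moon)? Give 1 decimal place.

From f = (1 − cos θ)/2: cos θ = 1 − 2×0.72 = -0.440; arccos → 116.1°.
A waning Moon lies in 180°–360°, so θ = 360° − 116.1° = 243.9°.
Age = 29.530 × 243.9°/360° ≈ 20.01 days.

20.0 days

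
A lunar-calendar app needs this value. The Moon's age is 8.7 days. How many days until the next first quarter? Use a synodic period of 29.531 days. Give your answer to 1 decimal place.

First quarter is 0.25 of the way through the cycle: age 0.25 × 29.531 = 7.383 d.
Already past this cycle's first quarter; the next is at 7.383 + 29.531 = 36.914 d, so 36.914 − 8.7 = 28.214 days.

28.2 days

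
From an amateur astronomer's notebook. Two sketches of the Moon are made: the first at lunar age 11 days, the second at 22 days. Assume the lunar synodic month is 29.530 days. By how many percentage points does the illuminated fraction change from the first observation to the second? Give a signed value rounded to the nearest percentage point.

-33 pp

First observation: θ = 360°·11/29.530 = 134.1°, so f = 0.848.
Second observation: θ = 268.2°, f = 0.516.
Δf = 0.516 − 0.848 = -0.332, i.e. -33 pp.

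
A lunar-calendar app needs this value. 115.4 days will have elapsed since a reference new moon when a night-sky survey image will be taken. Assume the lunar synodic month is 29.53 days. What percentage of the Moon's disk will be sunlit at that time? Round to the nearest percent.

8%

115.4/29.53 = 3.908 lunations, so 3 complete cycles and 26.81 d into the next.
Elongation θ = 360° × 26.81/29.53 ≈ 326.8°.
cos 326.8° = 0.837, so f = (1 − 0.837)/2 = 0.081, so 8%.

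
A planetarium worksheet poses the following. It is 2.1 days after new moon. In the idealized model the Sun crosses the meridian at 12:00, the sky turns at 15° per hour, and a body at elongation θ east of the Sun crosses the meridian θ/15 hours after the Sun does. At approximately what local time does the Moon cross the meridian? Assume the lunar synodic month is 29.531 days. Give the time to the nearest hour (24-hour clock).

The Moon has covered 2.1/29.531 of its cycle, so θ ≈ 360° × 2.1/29.531 = 25.6°.
Delay after the Sun = 25.6° / (15°/h) ≈ 1.71 h.
12:00 + 1.71 h ≈ 13:42 → 14:00 to the nearest hour.

14:00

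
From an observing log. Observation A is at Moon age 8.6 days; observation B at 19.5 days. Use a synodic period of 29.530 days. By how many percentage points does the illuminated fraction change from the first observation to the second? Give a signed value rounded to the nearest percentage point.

First observation: θ = 360°·8.6/29.530 = 104.8°, so f = 0.628.
Second observation: θ = 237.7°, f = 0.767.
Δf = 0.767 − 0.628 = +0.139, i.e. +14 pp.

+14 percentage points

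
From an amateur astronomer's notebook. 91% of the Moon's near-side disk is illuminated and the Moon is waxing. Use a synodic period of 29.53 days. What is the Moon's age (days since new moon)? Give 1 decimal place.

From f = (1 − cos θ)/2: cos θ = 1 − 2×0.91 = -0.820; arccos → 145.1°.
The Moon is waxing (0°–180°), so θ = 145.1° directly.
Age = 29.53 × 145.1°/360° ≈ 11.90 days.

11.9 days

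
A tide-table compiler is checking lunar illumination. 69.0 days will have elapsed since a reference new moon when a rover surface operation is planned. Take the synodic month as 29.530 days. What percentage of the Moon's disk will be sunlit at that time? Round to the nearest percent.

76%

Reduce mod P: 69.0 − 2×29.530 = 9.94 d into the current lunation.
Elongation θ = 360° × 9.94/29.530 ≈ 121.2°.
With cos θ = (-0.518), the lit fraction is (1 − (-0.518))/2 ≈ 0.759, so 76%.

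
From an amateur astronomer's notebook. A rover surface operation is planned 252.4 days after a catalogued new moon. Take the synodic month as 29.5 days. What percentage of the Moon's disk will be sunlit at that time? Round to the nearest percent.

252.4/29.5 = 8.556 lunations, so 8 complete cycles and 16.40 d into the next.
Elongation θ = 360° × 16.40/29.5 ≈ 200.1°.
cos 200.1° = (-0.939), so f = (1 − (-0.939))/2 = 0.969, so 97%.

97%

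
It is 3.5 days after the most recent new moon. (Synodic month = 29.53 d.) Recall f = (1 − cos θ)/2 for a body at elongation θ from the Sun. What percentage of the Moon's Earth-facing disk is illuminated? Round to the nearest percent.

The Moon has covered 3.5/29.53 of its cycle, so θ ≈ 360° × 3.5/29.53 = 42.7°.
cos 42.7° = 0.735, so f = (1 − 0.735)/2 = 0.132, so 13%.

13%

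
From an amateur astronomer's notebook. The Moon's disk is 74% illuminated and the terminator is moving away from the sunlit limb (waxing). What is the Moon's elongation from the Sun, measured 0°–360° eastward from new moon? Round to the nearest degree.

From f = (1 − cos θ)/2: cos θ = 1 − 2×0.74 = -0.480; arccos → 118.7°.
Waxing ⇒ before full, so θ = 118.7°.

119°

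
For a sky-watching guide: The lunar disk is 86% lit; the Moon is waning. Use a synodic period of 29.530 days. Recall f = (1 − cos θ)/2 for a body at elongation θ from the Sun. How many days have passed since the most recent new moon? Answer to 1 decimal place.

From f = (1 − cos θ)/2: cos θ = 1 − 2×0.86 = -0.720; arccos → 136.1°.
Since the Moon is past full (waning), take the reflex angle: θ = 360° − 136.1° = 223.9°.
Age = 29.530 × 223.9°/360° ≈ 18.37 days.

18.4 days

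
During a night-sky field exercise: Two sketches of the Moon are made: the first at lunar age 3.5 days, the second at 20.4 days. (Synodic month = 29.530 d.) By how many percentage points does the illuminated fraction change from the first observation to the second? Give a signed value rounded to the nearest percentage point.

+55 percentage points

First observation: θ = 360°·3.5/29.530 = 42.7°, so f = 0.132.
Second observation: θ = 248.7°, f = 0.682.
Δf = 0.682 − 0.132 = +0.549, i.e. +55 pp.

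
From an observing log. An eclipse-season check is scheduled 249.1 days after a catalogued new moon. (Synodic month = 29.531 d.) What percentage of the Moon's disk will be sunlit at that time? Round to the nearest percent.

Reduce mod P: 249.1 − 8×29.531 = 12.85 d into the current lunation.
The Moon has covered 12.85/29.531 of its cycle, so θ ≈ 360° × 12.85/29.531 = 156.7°.
cos 156.7° = (-0.918), so f = (1 − (-0.918))/2 = 0.959, so 96%.

96%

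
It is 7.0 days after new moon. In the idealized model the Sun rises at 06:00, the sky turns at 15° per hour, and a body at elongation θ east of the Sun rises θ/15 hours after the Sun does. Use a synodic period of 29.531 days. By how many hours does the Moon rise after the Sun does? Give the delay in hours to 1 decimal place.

Elongation θ = 360° × 7.0/29.531 ≈ 85.3°.
Delay after the Sun = 85.3° / (15°/h) ≈ 5.69 h.
So the Moon rises 5.69 h after the Sun.

5.7 h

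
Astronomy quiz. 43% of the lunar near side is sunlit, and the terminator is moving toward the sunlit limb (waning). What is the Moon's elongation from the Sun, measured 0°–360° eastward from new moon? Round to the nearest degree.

From f = (1 − cos θ)/2: cos θ = 1 − 2×0.43 = 0.140; arccos → 82.0°.
Waning ⇒ past full, so θ = 360° − 82.0° = 278.0°.

278°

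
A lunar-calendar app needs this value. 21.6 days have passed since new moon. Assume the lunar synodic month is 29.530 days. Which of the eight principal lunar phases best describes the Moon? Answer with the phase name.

At 21.6/29.530 of the cycle, θ ≈ 263° — the last quarter range.

last quarter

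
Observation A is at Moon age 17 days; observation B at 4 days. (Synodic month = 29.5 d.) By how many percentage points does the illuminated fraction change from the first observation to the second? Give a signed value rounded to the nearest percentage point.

First observation: θ = 360°·17/29.5 = 207.5°, so f = 0.944.
Second observation: θ = 48.8°, f = 0.171.
Δf = 0.171 − 0.944 = -0.773, i.e. -77 pp.

-77 percentage points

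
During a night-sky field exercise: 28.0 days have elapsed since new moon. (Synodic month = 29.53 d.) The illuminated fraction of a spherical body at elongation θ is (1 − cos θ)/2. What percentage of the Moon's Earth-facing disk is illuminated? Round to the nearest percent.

3%

Elongation θ = 360° × 28.0/29.53 ≈ 341.3°.
cos 341.3° = 0.947, so f = (1 − 0.947)/2 = 0.026, so 3%.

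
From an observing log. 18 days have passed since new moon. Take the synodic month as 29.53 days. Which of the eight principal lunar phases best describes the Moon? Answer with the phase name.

θ ≈ 360° × 18/29.53 = 219°, which falls in the waning gibbous sector.

waning gibbous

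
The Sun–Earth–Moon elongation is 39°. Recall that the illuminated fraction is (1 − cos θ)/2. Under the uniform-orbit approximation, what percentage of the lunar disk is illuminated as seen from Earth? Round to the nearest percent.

11%

cos 39° = 0.777, so f = (1 − 0.777)/2 = 0.111, i.e. 11%.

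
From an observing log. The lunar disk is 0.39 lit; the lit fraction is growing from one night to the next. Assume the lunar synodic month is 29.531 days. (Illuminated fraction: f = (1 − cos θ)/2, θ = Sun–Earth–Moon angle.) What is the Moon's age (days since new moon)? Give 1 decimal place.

cos θ = 1 − 2f = 0.220, giving a principal value of 77.3°.
The Moon is waxing (0°–180°), so θ = 77.3° directly.
Age = 29.531 × 77.3°/360° ≈ 6.34 days.

6.3 days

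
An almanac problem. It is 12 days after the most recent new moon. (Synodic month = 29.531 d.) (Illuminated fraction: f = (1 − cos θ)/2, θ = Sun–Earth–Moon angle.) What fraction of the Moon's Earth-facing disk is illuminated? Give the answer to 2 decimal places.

The Moon has covered 12/29.531 of its cycle, so θ ≈ 360° × 12/29.531 = 146.3°.
With cos θ = (-0.832), the lit fraction is (1 − (-0.832))/2 ≈ 0.916.

0.92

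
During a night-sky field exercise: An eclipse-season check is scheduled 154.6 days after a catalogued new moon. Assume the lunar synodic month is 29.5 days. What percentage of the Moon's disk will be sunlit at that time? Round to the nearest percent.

Reduce mod P: 154.6 − 5×29.5 = 7.10 d into the current lunation.
Phase angle: θ = 360°·(7.10 d)/(29.5 d) = 86.6°.
Illuminated fraction = (1 − cos 86.6°)/2 = (1 − 0.059)/2 ≈ 0.471, so 47%.

47%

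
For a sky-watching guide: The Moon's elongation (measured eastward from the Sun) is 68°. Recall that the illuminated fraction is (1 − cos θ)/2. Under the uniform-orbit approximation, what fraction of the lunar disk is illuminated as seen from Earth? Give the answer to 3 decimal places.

0.313

Half-versine of 68°: (1 − 0.375)/2 = 0.313.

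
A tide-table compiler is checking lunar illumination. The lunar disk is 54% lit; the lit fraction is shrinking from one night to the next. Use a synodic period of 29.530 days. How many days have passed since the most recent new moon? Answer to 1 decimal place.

21.8 days

cos θ = 1 − 2f = -0.080, giving a principal value of 94.6°.
Since the Moon is past full (waning), take the reflex angle: θ = 360° − 94.6° = 265.4°.
That fraction of the synodic month is 265.4/360 × 29.530 d ≈ 21.77 d.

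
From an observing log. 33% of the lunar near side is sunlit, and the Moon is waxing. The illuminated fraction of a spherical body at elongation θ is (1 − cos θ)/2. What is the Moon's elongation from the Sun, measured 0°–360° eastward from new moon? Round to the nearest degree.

From f = (1 − cos θ)/2: cos θ = 1 − 2×0.33 = 0.340; arccos → 70.1°.
Waxing ⇒ before full, so θ = 70.1°.

70°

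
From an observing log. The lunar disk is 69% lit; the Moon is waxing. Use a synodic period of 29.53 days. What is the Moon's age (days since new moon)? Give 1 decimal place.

cos θ = 1 − 2f = -0.380, giving a principal value of 112.3°.
Before full moon the principal value applies: θ = 112.3°.
At 360°/29.53 d per day, 112.3° corresponds to 9.21 days.

9.2 days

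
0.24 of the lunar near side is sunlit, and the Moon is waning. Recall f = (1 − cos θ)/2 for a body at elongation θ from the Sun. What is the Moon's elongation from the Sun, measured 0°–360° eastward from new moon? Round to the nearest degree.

301°

cos θ = 1 − 2f = 0.520, giving a principal value of 58.7°.
Waning ⇒ past full, so θ = 360° − 58.7° = 301.3°.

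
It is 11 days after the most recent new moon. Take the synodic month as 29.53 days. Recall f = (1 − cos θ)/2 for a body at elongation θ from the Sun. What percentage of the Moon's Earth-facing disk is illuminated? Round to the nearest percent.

Phase angle: θ = 360°·(11 d)/(29.53 d) = 134.1°.
With cos θ = (-0.696), the lit fraction is (1 − (-0.696))/2 ≈ 0.848, so 85%.

85%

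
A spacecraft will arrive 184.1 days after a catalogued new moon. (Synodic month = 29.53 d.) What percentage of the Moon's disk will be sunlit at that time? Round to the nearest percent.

45%

Reduce mod P: 184.1 − 6×29.53 = 6.92 d into the current lunation.
The Moon has covered 6.92/29.53 of its cycle, so θ ≈ 360° × 6.92/29.53 = 84.4°.
With cos θ = 0.098, the lit fraction is (1 − 0.098)/2 ≈ 0.451, so 45%.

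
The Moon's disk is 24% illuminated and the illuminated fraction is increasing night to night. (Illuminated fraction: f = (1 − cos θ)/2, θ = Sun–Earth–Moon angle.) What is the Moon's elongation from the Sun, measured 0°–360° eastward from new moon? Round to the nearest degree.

From f = (1 − cos θ)/2: cos θ = 1 − 2×0.24 = 0.520; arccos → 58.7°.
Before full moon the principal value applies: θ = 58.7°.

59°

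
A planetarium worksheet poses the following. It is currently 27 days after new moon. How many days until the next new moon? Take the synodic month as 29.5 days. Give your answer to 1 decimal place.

One full lunation from the last new moon is 29.5 d; remaining = 29.5 − 27 = 2.500 d.

2.5 days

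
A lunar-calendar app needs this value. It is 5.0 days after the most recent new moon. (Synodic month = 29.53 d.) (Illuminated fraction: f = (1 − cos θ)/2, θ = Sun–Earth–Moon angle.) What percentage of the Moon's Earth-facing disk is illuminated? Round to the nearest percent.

Elongation θ = 360° × 5.0/29.53 ≈ 61.0°.
Illuminated fraction = (1 − cos 61.0°)/2 = (1 − 0.485)/2 ≈ 0.257, so 26%.

26%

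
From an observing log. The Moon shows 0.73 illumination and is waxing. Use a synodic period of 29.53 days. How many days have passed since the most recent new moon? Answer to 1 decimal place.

9.6 days

From f = (1 − cos θ)/2: cos θ = 1 − 2×0.73 = -0.460; arccos → 117.4°.
The Moon is waxing (0°–180°), so θ = 117.4° directly.
Age = 29.53 × 117.4°/360° ≈ 9.63 days.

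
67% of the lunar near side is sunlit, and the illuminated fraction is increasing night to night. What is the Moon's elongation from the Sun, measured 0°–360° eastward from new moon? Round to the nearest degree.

From f = (1 − cos θ)/2: cos θ = 1 − 2×0.67 = -0.340; arccos → 109.9°.
The Moon is waxing (0°–180°), so θ = 109.9° directly.

110°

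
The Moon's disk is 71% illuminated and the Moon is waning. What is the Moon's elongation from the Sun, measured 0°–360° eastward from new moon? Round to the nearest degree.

245°

cos θ = 1 − 2f = -0.420, giving a principal value of 114.8°.
A waning Moon lies in 180°–360°, so θ = 360° − 114.8° = 245.2°.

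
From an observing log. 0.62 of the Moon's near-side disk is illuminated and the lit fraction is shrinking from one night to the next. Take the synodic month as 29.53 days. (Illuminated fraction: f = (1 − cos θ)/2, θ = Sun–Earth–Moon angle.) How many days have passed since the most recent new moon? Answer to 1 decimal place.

From f = (1 − cos θ)/2: cos θ = 1 − 2×0.62 = -0.240; arccos → 103.9°.
Since the Moon is past full (waning), take the reflex angle: θ = 360° − 103.9° = 256.1°.
That fraction of the synodic month is 256.1/360 × 29.53 d ≈ 21.01 d.

21.0 days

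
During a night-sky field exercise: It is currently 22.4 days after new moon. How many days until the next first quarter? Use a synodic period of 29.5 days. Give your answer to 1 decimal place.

14.5 days

First quarter is 0.25 of the way through the cycle: age 0.25 × 29.5 = 7.375 d.
Already past this cycle's first quarter; the next is at 7.375 + 29.5 = 36.875 d, so 36.875 − 22.4 = 14.475 days.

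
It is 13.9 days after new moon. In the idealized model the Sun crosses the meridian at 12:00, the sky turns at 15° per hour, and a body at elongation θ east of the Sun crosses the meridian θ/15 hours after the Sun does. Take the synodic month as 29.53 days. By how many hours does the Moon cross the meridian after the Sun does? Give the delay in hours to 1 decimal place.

11.3 h

Elongation θ = 360° × 13.9/29.53 ≈ 169.5°.
Delay after the Sun = 169.5° / (15°/h) ≈ 11.30 h.
So the Moon crosses the meridian 11.30 h after the Sun.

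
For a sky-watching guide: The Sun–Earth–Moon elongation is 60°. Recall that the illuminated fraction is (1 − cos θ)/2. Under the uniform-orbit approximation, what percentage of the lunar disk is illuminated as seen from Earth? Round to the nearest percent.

cos 60° = 0.500, so f = (1 − 0.500)/2 = 0.250, i.e. 25%.

25%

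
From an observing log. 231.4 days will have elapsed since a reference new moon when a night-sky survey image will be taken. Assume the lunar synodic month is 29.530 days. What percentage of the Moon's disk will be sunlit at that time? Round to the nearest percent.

24%

Reduce mod P: 231.4 − 7×29.530 = 24.69 d into the current lunation.
The Moon has covered 24.69/29.530 of its cycle, so θ ≈ 360° × 24.69/29.530 = 301.0°.
With cos θ = 0.515, the lit fraction is (1 − 0.515)/2 ≈ 0.243, so 24%.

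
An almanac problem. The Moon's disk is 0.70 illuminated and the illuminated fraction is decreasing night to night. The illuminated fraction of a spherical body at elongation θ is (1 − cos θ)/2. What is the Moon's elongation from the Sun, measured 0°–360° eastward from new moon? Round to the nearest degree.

cos θ = 1 − 2f = -0.400, giving a principal value of 113.6°.
Waning ⇒ past full, so θ = 360° − 113.6° = 246.4°.

246°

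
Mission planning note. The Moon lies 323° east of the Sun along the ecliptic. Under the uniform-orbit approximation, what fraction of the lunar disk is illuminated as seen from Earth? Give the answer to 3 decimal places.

0.101

cos 323° = 0.799, so f = (1 − 0.799)/2 = 0.101.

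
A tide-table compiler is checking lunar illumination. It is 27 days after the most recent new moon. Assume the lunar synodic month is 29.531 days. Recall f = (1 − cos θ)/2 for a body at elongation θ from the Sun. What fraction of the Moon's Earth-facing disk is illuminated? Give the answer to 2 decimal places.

The Moon has covered 27/29.531 of its cycle, so θ ≈ 360° × 27/29.531 = 329.1°.
Illuminated fraction = (1 − cos 329.1°)/2 = (1 − 0.858)/2 ≈ 0.071.

0.07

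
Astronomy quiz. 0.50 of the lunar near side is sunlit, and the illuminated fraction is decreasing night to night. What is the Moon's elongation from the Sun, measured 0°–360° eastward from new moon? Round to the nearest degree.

Invert f = (1 − cos θ)/2 to get cos θ = 1 − 2(0.50) = 0.000, hence θ₀ = arccos 0.000 = 90.0°.
Since the Moon is past full (waning), take the reflex angle: θ = 360° − 90.0° = 270.0°.

270°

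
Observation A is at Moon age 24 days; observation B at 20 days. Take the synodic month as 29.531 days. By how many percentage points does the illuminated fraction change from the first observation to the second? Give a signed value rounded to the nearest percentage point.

+41 percentage points

θ₁ = 360° × 24/29.531 = 292.6°, f₁ = (1 − cos θ₁)/2 = 0.308.
θ₂ = 360° × 20/29.531 = 243.8°, f₂ = (1 − cos θ₂)/2 = 0.721.
Change = f₂ − f₁ = +0.413 → +41 percentage points.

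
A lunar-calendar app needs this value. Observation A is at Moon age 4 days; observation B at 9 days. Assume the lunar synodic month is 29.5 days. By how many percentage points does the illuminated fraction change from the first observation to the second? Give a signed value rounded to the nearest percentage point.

θ₁ = 360° × 4/29.5 = 48.8°, f₁ = (1 − cos θ₁)/2 = 0.171.
θ₂ = 360° × 9/29.5 = 109.8°, f₂ = (1 − cos θ₂)/2 = 0.670.
Change = f₂ − f₁ = +0.499 → +50 percentage points.

+50 percentage points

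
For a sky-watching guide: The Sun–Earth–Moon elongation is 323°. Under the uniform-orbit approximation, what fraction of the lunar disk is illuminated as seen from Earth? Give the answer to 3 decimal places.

0.101

cos 323° = 0.799, so f = (1 − 0.799)/2 = 0.101.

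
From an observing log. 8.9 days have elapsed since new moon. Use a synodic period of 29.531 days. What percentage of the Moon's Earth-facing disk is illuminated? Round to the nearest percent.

66%

The Moon has covered 8.9/29.531 of its cycle, so θ ≈ 360° × 8.9/29.531 = 108.5°.
With cos θ = (-0.317), the lit fraction is (1 − (-0.317))/2 ≈ 0.659, so 66%.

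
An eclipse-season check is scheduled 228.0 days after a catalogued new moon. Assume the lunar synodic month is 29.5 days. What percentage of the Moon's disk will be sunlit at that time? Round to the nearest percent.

Reduce mod P: 228.0 − 7×29.5 = 21.50 d into the current lunation.
The Moon has covered 21.50/29.5 of its cycle, so θ ≈ 360° × 21.50/29.5 = 262.4°.
Illuminated fraction = (1 − cos 262.4°)/2 = (1 − (-0.133))/2 ≈ 0.566, so 57%.

57%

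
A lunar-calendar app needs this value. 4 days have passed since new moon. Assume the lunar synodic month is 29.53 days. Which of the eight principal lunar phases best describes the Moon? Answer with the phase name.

waxing crescent

θ ≈ 360° × 4/29.53 = 49°, which falls in the waxing crescent sector.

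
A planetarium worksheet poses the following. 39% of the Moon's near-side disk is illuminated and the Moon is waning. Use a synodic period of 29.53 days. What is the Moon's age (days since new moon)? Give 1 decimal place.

cos θ = 1 − 2f = 0.220, giving a principal value of 77.3°.
Since the Moon is past full (waning), take the reflex angle: θ = 360° − 77.3° = 282.7°.
At 360°/29.53 d per day, 282.7° corresponds to 23.19 days.

23.2 days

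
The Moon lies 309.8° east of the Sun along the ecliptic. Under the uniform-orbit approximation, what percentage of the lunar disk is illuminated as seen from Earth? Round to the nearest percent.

Half-versine of 309.8°: (1 − 0.640)/2 = 0.180, i.e. 18%.

18%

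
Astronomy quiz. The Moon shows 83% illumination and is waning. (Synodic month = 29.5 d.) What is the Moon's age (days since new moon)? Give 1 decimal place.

18.7 days

cos θ = 1 − 2f = -0.660, giving a principal value of 131.3°.
A waning Moon lies in 180°–360°, so θ = 360° − 131.3° = 228.7°.
At 360°/29.5 d per day, 228.7° corresponds to 18.74 days.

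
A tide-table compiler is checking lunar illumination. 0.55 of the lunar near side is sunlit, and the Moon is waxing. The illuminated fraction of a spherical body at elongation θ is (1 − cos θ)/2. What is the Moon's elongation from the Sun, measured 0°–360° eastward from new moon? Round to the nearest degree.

96°

Invert f = (1 − cos θ)/2 to get cos θ = 1 − 2(0.55) = -0.100, hence θ₀ = arccos -0.100 = 95.7°.
Waxing ⇒ before full, so θ = 95.7°.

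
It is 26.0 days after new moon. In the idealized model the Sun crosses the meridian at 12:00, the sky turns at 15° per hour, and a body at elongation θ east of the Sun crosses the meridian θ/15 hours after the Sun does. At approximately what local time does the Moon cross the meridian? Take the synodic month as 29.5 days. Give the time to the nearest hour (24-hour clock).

Elongation θ = 360° × 26.0/29.5 ≈ 317.3°.
The Moon trails the Sun by θ/15 = 317.3/15 ≈ 21.15 hours.
12:00 + 21.15 h ≈ 09:09 → 09:00 to the nearest hour.

09:00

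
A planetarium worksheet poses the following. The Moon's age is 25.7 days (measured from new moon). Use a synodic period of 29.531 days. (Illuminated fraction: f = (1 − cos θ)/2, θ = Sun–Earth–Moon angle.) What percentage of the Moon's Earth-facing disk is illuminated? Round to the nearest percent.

Phase angle: θ = 360°·(25.7 d)/(29.531 d) = 313.3°.
With cos θ = 0.686, the lit fraction is (1 − 0.686)/2 ≈ 0.157, so 16%.

16%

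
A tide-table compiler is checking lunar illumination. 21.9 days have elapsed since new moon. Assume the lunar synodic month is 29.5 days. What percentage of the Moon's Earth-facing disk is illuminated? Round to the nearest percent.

The Moon has covered 21.9/29.5 of its cycle, so θ ≈ 360° × 21.9/29.5 = 267.3°.
cos 267.3° = (-0.048), so f = (1 − (-0.048))/2 = 0.524, so 52%.

52%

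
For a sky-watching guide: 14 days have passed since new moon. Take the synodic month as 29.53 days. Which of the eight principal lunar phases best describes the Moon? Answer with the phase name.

θ ≈ 360° × 14/29.53 = 171°, which falls in the full moon sector.

full moon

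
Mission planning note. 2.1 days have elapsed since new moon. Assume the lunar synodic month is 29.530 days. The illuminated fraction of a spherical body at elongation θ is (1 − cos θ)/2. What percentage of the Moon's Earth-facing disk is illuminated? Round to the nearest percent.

Phase angle: θ = 360°·(2.1 d)/(29.530 d) = 25.6°.
Illuminated fraction = (1 − cos 25.6°)/2 = (1 − 0.902)/2 ≈ 0.049, so 5%.

5%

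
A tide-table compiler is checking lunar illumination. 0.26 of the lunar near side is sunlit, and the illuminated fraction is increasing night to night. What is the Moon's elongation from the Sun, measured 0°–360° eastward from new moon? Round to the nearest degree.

Invert f = (1 − cos θ)/2 to get cos θ = 1 − 2(0.26) = 0.480, hence θ₀ = arccos 0.480 = 61.3°.
Before full moon the principal value applies: θ = 61.3°.

61°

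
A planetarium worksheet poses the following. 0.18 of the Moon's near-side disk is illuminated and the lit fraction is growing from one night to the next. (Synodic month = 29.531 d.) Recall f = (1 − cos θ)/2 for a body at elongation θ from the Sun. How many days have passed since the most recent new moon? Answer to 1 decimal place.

4.1 days

Invert f = (1 − cos θ)/2 to get cos θ = 1 − 2(0.18) = 0.640, hence θ₀ = arccos 0.640 = 50.2°.
Before full moon the principal value applies: θ = 50.2°.
At 360°/29.531 d per day, 50.2° corresponds to 4.12 days.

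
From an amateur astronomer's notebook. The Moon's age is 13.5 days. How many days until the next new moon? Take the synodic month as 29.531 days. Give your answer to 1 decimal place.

16.0 days

The next new moon completes the synodic month: 29.531 − 13.5 = 16.031 days.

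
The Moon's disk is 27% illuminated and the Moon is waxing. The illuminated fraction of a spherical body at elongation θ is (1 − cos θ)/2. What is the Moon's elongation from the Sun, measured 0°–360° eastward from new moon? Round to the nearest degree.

Invert f = (1 − cos θ)/2 to get cos θ = 1 − 2(0.27) = 0.460, hence θ₀ = arccos 0.460 = 62.6°.
Before full moon the principal value applies: θ = 62.6°.

63°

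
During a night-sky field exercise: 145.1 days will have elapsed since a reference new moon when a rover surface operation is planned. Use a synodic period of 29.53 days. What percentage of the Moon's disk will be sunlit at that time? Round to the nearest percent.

145.1/29.53 = 4.914 lunations, so 4 complete cycles and 26.98 d into the next.
Elongation θ = 360° × 26.98/29.53 ≈ 328.9°.
cos 328.9° = 0.856, so f = (1 − 0.856)/2 = 0.072, so 7%.

7%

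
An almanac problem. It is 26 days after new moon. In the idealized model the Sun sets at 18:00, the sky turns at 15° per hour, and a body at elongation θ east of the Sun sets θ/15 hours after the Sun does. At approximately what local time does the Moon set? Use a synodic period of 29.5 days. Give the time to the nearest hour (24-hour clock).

Elongation θ = 360° × 26/29.5 ≈ 317.3°.
At 15° of sky rotation per hour, 317.3° corresponds to a 21.15 h lag.
18:00 + 21.15 h ≈ 15:09 → 15:00 to the nearest hour.

15:00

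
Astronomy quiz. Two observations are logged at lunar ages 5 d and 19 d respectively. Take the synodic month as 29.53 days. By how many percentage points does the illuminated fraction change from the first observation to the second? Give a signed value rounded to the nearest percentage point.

First observation: θ = 360°·5/29.53 = 61.0°, so f = 0.257.
Second observation: θ = 231.6°, f = 0.810.
Δf = 0.810 − 0.257 = +0.553, i.e. +55 pp.

+55 percentage points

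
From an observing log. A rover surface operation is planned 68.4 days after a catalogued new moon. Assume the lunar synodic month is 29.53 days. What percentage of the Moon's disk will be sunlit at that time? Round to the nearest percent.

70%

Reduce mod P: 68.4 − 2×29.53 = 9.34 d into the current lunation.
The Moon has covered 9.34/29.53 of its cycle, so θ ≈ 360° × 9.34/29.53 = 113.9°.
Illuminated fraction = (1 − cos 113.9°)/2 = (1 − (-0.405))/2 ≈ 0.702, so 70%.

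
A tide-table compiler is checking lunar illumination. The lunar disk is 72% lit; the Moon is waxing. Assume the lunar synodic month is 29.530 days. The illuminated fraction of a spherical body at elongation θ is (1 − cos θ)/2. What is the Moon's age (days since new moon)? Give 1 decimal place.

9.5 days

cos θ = 1 − 2f = -0.440, giving a principal value of 116.1°.
Before full moon the principal value applies: θ = 116.1°.
That fraction of the synodic month is 116.1/360 × 29.530 d ≈ 9.52 d.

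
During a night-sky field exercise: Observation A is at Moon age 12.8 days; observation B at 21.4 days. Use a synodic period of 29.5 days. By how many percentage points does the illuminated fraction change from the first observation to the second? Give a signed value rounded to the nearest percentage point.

First observation: θ = 360°·12.8/29.5 = 156.2°, so f = 0.957.
Second observation: θ = 261.2°, f = 0.577.
Δf = 0.577 − 0.957 = -0.381, i.e. -38 pp.

-38 pp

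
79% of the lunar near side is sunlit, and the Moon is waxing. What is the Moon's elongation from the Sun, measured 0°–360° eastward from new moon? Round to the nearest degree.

Invert f = (1 − cos θ)/2 to get cos θ = 1 − 2(0.79) = -0.580, hence θ₀ = arccos -0.580 = 125.5°.
Before full moon the principal value applies: θ = 125.5°.

125°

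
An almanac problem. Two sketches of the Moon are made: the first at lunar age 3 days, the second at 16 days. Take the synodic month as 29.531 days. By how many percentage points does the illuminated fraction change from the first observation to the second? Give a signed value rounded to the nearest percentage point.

First observation: θ = 360°·3/29.531 = 36.6°, so f = 0.098.
Second observation: θ = 195.0°, f = 0.983.
Δf = 0.983 − 0.098 = +0.884, i.e. +88 pp.

+88 pp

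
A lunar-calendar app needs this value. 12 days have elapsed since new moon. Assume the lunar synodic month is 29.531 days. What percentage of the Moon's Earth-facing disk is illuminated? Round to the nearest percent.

92%

The Moon has covered 12/29.531 of its cycle, so θ ≈ 360° × 12/29.531 = 146.3°.
cos 146.3° = (-0.832), so f = (1 − (-0.832))/2 = 0.916, so 92%.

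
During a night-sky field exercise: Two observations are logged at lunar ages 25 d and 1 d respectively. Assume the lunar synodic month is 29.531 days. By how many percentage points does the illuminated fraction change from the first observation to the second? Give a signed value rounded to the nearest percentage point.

θ₁ = 360° × 25/29.531 = 304.8°, f₁ = (1 − cos θ₁)/2 = 0.215.
θ₂ = 360° × 1/29.531 = 12.2°, f₂ = (1 − cos θ₂)/2 = 0.011.
Change = f₂ − f₁ = -0.204 → -20 percentage points.

-20 percentage points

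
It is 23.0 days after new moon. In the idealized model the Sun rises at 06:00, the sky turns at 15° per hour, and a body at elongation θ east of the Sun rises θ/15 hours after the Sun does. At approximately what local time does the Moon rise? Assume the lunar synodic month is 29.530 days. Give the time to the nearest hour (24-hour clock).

The Moon has covered 23.0/29.530 of its cycle, so θ ≈ 360° × 23.0/29.530 = 280.4°.
Delay after the Sun = 280.4° / (15°/h) ≈ 18.69 h.
06:00 + 18.69 h ≈ 00:42 → 01:00 to the nearest hour.

01:00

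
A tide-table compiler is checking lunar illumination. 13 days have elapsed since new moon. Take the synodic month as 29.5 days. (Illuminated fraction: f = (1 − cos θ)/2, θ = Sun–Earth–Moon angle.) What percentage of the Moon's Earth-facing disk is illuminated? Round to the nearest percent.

Phase angle: θ = 360°·(13 d)/(29.5 d) = 158.6°.
cos 158.6° = (-0.931), so f = (1 − (-0.931))/2 = 0.966, so 97%.

97%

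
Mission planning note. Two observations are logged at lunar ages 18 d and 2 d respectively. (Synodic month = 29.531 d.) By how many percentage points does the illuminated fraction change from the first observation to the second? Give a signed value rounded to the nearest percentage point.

θ₁ = 360° × 18/29.531 = 219.4°, f₁ = (1 − cos θ₁)/2 = 0.886.
θ₂ = 360° × 2/29.531 = 24.4°, f₂ = (1 − cos θ₂)/2 = 0.045.
Change = f₂ − f₁ = -0.842 → -84 percentage points.

-84 percentage points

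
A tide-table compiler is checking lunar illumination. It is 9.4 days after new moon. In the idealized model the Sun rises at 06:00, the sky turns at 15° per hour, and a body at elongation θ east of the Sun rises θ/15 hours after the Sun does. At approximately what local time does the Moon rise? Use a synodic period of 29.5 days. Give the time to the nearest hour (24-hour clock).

The Moon has covered 9.4/29.5 of its cycle, so θ ≈ 360° × 9.4/29.5 = 114.7°.
Delay after the Sun = 114.7° / (15°/h) ≈ 7.65 h.
06:00 + 7.65 h ≈ 13:39 → 14:00 to the nearest hour.

14:00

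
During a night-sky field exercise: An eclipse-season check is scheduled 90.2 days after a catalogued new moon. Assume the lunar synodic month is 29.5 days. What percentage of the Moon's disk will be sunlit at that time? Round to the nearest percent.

90.2/29.5 = 3.058 lunations, so 3 complete cycles and 1.70 d into the next.
Phase angle: θ = 360°·(1.70 d)/(29.5 d) = 20.7°.
With cos θ = 0.935, the lit fraction is (1 − 0.935)/2 ≈ 0.032, so 3%.

3%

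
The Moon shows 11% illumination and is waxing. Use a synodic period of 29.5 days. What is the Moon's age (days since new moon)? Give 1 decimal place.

3.2 days

Invert f = (1 − cos θ)/2 to get cos θ = 1 − 2(0.11) = 0.780, hence θ₀ = arccos 0.780 = 38.7°.
The Moon is waxing (0°–180°), so θ = 38.7° directly.
At 360°/29.5 d per day, 38.7° corresponds to 3.17 days.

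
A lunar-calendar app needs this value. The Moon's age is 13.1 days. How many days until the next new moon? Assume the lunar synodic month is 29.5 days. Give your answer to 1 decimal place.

One full lunation from the last new moon is 29.5 d; remaining = 29.5 − 13.1 = 16.400 d.

16.4 days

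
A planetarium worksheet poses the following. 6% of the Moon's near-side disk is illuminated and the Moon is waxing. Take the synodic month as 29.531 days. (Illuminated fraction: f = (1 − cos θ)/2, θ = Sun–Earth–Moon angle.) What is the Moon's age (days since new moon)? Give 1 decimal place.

2.3 days

cos θ = 1 − 2f = 0.880, giving a principal value of 28.4°.
The Moon is waxing (0°–180°), so θ = 28.4° directly.
At 360°/29.531 d per day, 28.4° corresponds to 2.33 days.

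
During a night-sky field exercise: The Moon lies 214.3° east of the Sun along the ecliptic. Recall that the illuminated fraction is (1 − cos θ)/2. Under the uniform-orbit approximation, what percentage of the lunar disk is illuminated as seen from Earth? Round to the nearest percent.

91%

Half-versine of 214.3°: (1 − (-0.826))/2 = 0.913, i.e. 91%.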